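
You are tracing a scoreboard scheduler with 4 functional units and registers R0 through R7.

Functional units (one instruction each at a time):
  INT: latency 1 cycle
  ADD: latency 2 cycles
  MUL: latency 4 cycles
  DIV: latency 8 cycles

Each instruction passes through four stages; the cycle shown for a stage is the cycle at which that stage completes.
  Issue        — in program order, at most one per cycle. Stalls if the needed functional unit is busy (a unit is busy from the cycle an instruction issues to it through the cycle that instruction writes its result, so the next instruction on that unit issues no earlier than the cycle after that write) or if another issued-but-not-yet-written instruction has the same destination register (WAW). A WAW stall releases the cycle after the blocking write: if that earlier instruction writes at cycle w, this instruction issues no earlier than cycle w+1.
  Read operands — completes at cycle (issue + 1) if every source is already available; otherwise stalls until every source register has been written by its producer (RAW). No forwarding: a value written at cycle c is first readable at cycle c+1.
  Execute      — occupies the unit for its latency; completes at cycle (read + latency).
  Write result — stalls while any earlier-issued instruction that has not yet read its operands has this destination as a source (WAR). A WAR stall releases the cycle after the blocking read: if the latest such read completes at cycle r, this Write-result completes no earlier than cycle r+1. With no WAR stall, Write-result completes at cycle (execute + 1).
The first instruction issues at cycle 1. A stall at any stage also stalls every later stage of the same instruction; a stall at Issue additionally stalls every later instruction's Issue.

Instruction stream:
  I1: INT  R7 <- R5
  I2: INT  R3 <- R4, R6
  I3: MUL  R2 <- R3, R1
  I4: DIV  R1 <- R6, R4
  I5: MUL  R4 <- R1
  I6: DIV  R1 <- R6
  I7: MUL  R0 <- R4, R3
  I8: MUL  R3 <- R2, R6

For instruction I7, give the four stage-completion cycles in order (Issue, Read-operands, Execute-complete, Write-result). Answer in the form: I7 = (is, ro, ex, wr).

I1: IS=1 RO=2 EX=3 WR=4
I2: IS=5 RO=6 EX=7 WR=8  [struct: INT busy until I1 writes@4]
I3: IS=6 RO=9 EX=13 WR=14  [RAW R3: wait I2 write@8]
I4: IS=7 RO=8 EX=16 WR=17
I5: IS=15 RO=18 EX=22 WR=23  [struct: MUL busy until I3 writes@14; RAW R1: wait I4 write@17]
I6: IS=18 RO=19 EX=27 WR=28  [struct: DIV busy until I4 writes@17]
I7: IS=24 RO=25 EX=29 WR=30  [struct: MUL busy until I5 writes@23]
I8: IS=31 RO=32 EX=36 WR=37  [struct: MUL busy until I7 writes@30]

I7 = (24, 25, 29, 30)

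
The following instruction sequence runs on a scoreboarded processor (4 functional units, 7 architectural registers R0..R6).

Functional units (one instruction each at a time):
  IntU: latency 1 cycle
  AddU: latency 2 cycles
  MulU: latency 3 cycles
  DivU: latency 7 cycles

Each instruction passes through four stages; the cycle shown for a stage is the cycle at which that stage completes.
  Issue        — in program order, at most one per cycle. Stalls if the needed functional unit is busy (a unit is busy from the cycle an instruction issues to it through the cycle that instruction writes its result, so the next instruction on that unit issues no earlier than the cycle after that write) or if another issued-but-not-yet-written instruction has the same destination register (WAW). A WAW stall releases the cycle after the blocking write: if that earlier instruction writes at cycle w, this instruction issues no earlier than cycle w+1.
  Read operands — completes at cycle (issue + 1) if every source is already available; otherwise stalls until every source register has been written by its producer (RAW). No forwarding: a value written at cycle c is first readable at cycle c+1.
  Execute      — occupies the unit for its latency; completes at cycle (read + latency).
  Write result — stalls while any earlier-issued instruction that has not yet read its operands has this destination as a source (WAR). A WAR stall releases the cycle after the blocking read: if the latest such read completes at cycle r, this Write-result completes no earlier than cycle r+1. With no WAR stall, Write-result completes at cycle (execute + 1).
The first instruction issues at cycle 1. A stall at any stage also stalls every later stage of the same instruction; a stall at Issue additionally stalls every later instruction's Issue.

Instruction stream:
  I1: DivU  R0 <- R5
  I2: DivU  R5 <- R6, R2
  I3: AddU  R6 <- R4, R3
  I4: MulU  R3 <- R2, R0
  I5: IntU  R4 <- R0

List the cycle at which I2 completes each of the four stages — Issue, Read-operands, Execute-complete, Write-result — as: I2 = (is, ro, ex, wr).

I2 = (11, 12, 19, 20)

[I1] 1/2/9/10
[I2] 11/12/19/20  (struct: DivU busy until I1 writes@10)
[I3] 12/13/15/16
[I4] 13/14/17/18
[I5] 14/15/16/17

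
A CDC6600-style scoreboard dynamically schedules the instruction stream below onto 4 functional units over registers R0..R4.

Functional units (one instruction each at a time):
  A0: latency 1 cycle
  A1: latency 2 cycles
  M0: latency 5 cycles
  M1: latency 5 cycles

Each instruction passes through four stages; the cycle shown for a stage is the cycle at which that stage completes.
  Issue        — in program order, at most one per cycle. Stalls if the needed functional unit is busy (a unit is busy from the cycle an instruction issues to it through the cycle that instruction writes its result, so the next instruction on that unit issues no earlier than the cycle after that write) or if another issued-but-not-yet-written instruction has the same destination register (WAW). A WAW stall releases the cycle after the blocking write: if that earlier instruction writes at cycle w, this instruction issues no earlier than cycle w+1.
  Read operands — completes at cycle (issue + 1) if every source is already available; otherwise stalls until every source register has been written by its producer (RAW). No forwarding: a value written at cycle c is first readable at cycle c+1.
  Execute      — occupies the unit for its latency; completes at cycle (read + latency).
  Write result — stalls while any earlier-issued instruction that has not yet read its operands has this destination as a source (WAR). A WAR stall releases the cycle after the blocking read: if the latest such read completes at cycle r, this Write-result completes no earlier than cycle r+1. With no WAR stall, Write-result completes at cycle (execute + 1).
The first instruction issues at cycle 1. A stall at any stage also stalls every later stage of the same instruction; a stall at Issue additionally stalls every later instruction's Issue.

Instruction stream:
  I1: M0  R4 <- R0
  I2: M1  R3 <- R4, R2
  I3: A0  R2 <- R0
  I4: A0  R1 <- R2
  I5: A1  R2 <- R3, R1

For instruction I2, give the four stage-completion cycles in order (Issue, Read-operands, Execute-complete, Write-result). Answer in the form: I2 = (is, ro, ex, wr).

I1 -> (1, 2, 7, 8)
I2 -> (2, 9, 14, 15)  // RAW R4: wait I1 write@8
I3 -> (3, 4, 5, 10)  // WAR R2: wait I2 read@9
I4 -> (11, 12, 13, 14)  // struct: A0 busy until I3 writes@10
I5 -> (12, 16, 18, 19)  // RAW R3: wait I2 write@15

I2 = (2, 9, 14, 15)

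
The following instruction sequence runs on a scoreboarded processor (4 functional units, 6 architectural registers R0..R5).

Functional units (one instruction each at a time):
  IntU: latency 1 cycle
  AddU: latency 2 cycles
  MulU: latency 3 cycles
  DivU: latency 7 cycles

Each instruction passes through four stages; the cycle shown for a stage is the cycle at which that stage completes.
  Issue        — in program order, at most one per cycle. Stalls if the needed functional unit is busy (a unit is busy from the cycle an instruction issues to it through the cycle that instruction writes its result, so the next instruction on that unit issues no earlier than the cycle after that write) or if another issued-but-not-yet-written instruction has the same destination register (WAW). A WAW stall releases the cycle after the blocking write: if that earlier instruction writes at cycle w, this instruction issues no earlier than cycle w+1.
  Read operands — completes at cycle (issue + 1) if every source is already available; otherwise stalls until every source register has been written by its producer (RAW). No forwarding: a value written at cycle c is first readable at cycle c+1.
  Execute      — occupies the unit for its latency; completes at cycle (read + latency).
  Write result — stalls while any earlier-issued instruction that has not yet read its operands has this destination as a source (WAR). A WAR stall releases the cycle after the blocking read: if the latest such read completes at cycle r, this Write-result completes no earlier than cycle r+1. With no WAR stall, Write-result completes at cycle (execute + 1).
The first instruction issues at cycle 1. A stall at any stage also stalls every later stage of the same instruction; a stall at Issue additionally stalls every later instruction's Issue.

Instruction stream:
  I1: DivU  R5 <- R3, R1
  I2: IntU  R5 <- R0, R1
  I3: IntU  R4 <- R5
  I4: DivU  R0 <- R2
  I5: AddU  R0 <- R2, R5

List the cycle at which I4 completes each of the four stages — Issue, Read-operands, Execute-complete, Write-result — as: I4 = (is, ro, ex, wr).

  I1 | 1 | 2 | 9 | 10
  I2 | 11 | 12 | 13 | 14   WAW R5: wait I1 write@10
  I3 | 15 | 16 | 17 | 18   struct: IntU busy until I2 writes@14
  I4 | 16 | 17 | 24 | 25
  I5 | 26 | 27 | 29 | 30   WAW R0: wait I4 write@25

I4 = (16, 17, 24, 25)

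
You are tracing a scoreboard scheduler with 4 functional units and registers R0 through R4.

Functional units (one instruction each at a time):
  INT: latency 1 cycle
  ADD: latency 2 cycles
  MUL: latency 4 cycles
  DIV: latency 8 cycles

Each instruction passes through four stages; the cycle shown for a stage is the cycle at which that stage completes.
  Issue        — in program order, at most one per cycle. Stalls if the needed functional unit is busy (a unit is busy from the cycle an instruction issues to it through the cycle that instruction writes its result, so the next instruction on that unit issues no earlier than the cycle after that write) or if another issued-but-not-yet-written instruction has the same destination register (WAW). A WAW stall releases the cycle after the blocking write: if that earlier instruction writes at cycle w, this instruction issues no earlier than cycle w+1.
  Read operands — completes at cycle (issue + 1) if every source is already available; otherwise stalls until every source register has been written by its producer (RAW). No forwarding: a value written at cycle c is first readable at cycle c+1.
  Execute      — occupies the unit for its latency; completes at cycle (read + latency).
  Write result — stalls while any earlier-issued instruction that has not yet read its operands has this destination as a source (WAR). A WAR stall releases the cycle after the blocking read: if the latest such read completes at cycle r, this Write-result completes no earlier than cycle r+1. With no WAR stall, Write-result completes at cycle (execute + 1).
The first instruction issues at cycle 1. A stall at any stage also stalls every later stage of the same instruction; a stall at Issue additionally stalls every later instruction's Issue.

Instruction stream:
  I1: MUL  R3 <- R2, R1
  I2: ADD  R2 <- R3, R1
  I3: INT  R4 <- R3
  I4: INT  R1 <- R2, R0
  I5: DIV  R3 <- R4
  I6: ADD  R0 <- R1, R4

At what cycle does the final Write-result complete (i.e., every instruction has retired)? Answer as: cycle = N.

I1  is:1  ro:2  ex:6  wr:7
I2  is:2  ro:8  ex:10  wr:11  — RAW R3: wait I1 write@7
I3  is:3  ro:8  ex:9  wr:10  — RAW R3: wait I1 write@7
I4  is:11  ro:12  ex:13  wr:14  — struct: INT busy until I3 writes@10
I5  is:12  ro:13  ex:21  wr:22
I6  is:13  ro:15  ex:17  wr:18  — RAW R1: wait I4 write@14

cycle = 22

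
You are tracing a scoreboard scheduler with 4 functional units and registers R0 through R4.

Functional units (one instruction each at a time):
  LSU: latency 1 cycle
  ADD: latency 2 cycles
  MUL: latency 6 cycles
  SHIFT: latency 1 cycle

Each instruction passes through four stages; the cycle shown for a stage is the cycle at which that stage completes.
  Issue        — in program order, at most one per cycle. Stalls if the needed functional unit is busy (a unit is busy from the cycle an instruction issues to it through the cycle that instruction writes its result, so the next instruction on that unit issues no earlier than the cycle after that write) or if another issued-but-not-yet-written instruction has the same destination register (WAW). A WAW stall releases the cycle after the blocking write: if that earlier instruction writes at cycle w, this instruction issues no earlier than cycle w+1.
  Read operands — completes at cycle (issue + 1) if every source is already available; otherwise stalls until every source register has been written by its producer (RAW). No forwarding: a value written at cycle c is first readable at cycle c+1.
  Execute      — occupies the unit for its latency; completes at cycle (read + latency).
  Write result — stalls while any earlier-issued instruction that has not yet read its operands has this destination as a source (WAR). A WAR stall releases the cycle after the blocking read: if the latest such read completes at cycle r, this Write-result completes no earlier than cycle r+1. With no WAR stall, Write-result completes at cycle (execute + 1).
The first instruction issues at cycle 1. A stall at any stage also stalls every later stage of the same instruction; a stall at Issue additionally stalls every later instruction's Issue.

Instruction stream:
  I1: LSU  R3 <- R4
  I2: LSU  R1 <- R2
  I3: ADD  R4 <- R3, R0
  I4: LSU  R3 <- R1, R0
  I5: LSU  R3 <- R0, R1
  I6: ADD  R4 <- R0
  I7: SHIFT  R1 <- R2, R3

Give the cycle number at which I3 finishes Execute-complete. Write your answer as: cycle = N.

cycle = 9

1) issue 1, read 2, done 3, write 4
2) issue 5, read 6, done 7, write 8  <struct: LSU busy until I1 writes@4>
3) issue 6, read 7, done 9, write 10
4) issue 9, read 10, done 11, write 12  <struct: LSU busy until I2 writes@8>
5) issue 13, read 14, done 15, write 16  <struct: LSU busy until I4 writes@12>
6) issue 14, read 15, done 17, write 18
7) issue 15, read 17, done 18, write 19  <RAW R3: wait I5 write@16>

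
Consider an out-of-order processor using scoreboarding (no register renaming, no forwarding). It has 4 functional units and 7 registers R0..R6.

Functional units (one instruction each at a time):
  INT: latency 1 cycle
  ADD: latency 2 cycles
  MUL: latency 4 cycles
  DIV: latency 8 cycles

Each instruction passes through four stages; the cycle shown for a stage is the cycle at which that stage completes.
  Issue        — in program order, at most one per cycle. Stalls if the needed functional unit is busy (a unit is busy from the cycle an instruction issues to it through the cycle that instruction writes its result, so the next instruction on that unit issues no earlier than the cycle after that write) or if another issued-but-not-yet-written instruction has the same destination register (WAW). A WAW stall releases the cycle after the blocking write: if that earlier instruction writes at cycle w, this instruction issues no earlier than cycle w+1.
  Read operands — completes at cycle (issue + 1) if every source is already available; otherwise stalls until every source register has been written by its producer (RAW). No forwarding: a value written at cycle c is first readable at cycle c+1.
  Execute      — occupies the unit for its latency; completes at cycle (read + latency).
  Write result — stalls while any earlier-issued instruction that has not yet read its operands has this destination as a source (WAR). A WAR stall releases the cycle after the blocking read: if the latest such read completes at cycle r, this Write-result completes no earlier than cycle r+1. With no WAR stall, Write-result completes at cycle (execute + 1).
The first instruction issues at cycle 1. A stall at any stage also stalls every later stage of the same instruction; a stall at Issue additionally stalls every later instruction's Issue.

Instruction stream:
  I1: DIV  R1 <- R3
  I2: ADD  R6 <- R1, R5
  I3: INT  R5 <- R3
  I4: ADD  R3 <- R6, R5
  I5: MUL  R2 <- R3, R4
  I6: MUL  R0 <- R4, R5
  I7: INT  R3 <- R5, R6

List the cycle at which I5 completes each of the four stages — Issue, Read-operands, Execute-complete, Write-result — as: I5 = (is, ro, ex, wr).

I1: IS=1 RO=2 EX=10 WR=11
I2: IS=2 RO=12 EX=14 WR=15  [RAW R1: wait I1 write@11]
I3: IS=3 RO=4 EX=5 WR=13  [WAR R5: wait I2 read@12]
I4: IS=16 RO=17 EX=19 WR=20  [struct: ADD busy until I2 writes@15]
I5: IS=17 RO=21 EX=25 WR=26  [RAW R3: wait I4 write@20]
I6: IS=27 RO=28 EX=32 WR=33  [struct: MUL busy until I5 writes@26]
I7: IS=28 RO=29 EX=30 WR=31

I5 = (17, 21, 25, 26)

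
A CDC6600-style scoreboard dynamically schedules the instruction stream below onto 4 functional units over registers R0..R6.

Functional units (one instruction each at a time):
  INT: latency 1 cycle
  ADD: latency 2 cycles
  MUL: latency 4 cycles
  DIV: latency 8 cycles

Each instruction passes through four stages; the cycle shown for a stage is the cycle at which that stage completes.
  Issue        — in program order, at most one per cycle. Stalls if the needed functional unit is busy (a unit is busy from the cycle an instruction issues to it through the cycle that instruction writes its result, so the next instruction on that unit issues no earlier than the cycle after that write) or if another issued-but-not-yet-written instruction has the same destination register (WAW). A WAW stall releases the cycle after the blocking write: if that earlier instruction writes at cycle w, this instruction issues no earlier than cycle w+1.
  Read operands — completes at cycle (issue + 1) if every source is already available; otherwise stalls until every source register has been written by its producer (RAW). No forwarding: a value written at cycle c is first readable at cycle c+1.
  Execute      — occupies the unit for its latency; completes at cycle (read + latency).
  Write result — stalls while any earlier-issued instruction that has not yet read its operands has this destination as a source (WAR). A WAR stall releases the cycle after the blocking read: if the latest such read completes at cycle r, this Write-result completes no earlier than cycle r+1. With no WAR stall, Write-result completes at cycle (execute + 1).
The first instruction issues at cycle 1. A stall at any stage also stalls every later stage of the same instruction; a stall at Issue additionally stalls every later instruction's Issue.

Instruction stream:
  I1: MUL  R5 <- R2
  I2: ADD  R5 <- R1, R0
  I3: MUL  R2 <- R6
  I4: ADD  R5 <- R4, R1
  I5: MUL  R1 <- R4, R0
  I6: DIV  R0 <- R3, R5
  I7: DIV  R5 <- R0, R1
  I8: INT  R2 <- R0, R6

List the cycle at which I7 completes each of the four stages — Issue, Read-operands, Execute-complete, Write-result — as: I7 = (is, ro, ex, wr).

I7 = (28, 29, 37, 38)

t=1  I1 issues→MUL
t=2  I1 reads
t=6  I1 exec-done
t=7  I1 writes R5
t=8  I2 issues→ADD
t=9  I2 reads; I3 issues→MUL
t=10  I3 reads
t=11  I2 exec-done
t=12  I2 writes R5
t=13  I4 issues→ADD
t=14  I3 exec-done; I4 reads
t=15  I3 writes R2
t=16  I4 exec-done; I5 issues→MUL
t=17  I4 writes R5; I5 reads; I6 issues→DIV
t=18  I6 reads
t=21  I5 exec-done
t=22  I5 writes R1
t=26  I6 exec-done
t=27  I6 writes R0
t=28  I7 issues→DIV
t=29  I7 reads; I8 issues→INT
t=30  I8 reads
t=31  I8 exec-done
t=32  I8 writes R2
t=37  I7 exec-done
t=38  I7 writes R5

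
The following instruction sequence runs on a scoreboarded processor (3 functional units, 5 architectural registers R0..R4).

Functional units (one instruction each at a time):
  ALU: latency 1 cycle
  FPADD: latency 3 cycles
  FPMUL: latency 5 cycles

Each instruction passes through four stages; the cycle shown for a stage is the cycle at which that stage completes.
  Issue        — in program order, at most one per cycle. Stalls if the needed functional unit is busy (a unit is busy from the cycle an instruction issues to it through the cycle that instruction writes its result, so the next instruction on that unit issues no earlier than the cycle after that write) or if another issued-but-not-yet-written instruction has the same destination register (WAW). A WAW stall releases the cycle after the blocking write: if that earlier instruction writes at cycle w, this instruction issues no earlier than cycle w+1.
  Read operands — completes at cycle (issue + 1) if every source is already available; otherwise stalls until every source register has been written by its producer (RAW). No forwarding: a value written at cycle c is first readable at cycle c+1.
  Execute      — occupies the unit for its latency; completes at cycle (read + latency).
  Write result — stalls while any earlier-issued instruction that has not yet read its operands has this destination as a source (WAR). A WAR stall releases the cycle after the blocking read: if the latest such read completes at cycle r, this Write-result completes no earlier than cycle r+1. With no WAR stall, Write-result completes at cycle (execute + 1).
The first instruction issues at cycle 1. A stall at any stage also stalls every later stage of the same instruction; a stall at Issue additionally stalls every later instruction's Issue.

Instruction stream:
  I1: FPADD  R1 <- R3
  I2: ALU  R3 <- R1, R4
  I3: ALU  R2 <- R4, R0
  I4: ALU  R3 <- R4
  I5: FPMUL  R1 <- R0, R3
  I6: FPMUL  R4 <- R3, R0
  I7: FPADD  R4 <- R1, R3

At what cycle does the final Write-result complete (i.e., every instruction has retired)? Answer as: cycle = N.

cycle 1: I1 dispatched to FPADD
cycle 2: I1 operands ready · I2 dispatched to ALU
cycle 5: I1 complete
cycle 6: R1←I1
cycle 7: I2 operands ready
cycle 8: I2 complete
cycle 9: R3←I2
cycle 10: I3 dispatched to ALU
cycle 11: I3 operands ready
cycle 12: I3 complete
cycle 13: R2←I3
cycle 14: I4 dispatched to ALU
cycle 15: I4 operands ready · I5 dispatched to FPMUL
cycle 16: I4 complete
cycle 17: R3←I4
cycle 18: I5 operands ready
cycle 23: I5 complete
cycle 24: R1←I5
cycle 25: I6 dispatched to FPMUL
cycle 26: I6 operands ready
cycle 31: I6 complete
cycle 32: R4←I6
cycle 33: I7 dispatched to FPADD
cycle 34: I7 operands ready
cycle 37: I7 complete
cycle 38: R4←I7

cycle = 38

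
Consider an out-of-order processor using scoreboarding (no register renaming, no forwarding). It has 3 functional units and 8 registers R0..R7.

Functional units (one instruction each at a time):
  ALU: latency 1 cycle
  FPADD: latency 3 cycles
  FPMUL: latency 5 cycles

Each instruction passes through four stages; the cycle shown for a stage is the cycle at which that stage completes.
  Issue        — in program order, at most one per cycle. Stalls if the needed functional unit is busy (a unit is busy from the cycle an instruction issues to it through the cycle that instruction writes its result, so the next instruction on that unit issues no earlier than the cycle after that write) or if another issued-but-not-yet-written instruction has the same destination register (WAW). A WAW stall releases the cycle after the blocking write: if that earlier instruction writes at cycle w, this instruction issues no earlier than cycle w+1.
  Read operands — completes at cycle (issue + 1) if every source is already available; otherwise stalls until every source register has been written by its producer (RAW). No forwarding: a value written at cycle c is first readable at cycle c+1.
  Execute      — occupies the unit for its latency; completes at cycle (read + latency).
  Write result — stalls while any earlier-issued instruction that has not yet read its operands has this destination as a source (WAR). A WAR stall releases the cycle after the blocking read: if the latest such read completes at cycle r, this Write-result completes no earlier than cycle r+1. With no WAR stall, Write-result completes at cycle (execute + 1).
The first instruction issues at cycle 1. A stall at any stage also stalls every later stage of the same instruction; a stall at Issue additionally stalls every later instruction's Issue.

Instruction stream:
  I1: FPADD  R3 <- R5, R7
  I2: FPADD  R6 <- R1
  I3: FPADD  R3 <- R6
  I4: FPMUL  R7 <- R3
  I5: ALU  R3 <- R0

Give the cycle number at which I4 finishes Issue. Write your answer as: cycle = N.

cycle = 14

cycle 1: I1 dispatched to FPADD
cycle 2: I1 operands ready
cycle 5: I1 complete
cycle 6: R3←I1
cycle 7: I2 dispatched to FPADD
cycle 8: I2 operands ready
cycle 11: I2 complete
cycle 12: R6←I2
cycle 13: I3 dispatched to FPADD
cycle 14: I3 operands ready, I4 dispatched to FPMUL
cycle 17: I3 complete
cycle 18: R3←I3
cycle 19: I4 operands ready, I5 dispatched to ALU
cycle 20: I5 operands ready
cycle 21: I5 complete
cycle 22: R3←I5
cycle 24: I4 complete
cycle 25: R7←I4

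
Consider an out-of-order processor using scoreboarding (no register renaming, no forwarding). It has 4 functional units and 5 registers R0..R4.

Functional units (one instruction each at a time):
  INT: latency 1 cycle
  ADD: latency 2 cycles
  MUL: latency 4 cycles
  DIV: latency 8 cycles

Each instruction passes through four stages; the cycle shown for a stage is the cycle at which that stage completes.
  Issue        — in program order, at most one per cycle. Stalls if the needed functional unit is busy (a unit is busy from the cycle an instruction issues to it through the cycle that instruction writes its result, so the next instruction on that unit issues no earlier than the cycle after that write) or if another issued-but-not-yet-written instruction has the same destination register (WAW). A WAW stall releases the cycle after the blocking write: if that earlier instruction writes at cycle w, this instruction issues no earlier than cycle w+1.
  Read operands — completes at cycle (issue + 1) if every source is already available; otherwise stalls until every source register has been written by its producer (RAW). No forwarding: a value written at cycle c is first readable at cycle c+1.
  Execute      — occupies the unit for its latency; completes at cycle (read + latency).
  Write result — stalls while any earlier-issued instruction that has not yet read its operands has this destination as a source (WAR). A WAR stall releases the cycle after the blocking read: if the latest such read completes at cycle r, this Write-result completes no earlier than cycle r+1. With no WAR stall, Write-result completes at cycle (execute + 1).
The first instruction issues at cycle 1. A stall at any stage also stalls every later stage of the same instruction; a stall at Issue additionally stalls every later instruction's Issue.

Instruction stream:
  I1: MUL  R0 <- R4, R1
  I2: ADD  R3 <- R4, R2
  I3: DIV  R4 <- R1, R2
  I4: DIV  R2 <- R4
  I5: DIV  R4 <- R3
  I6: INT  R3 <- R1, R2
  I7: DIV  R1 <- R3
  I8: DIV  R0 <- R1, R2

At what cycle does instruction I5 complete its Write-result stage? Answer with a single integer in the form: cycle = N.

I1 -> (1, 2, 6, 7)
I2 -> (2, 3, 5, 6)
I3 -> (3, 4, 12, 13)
I4 -> (14, 15, 23, 24)  // struct: DIV busy until I3 writes@13
I5 -> (25, 26, 34, 35)  // struct: DIV busy until I4 writes@24
I6 -> (26, 27, 28, 29)
I7 -> (36, 37, 45, 46)  // struct: DIV busy until I5 writes@35
I8 -> (47, 48, 56, 57)  // struct: DIV busy until I7 writes@46

cycle = 35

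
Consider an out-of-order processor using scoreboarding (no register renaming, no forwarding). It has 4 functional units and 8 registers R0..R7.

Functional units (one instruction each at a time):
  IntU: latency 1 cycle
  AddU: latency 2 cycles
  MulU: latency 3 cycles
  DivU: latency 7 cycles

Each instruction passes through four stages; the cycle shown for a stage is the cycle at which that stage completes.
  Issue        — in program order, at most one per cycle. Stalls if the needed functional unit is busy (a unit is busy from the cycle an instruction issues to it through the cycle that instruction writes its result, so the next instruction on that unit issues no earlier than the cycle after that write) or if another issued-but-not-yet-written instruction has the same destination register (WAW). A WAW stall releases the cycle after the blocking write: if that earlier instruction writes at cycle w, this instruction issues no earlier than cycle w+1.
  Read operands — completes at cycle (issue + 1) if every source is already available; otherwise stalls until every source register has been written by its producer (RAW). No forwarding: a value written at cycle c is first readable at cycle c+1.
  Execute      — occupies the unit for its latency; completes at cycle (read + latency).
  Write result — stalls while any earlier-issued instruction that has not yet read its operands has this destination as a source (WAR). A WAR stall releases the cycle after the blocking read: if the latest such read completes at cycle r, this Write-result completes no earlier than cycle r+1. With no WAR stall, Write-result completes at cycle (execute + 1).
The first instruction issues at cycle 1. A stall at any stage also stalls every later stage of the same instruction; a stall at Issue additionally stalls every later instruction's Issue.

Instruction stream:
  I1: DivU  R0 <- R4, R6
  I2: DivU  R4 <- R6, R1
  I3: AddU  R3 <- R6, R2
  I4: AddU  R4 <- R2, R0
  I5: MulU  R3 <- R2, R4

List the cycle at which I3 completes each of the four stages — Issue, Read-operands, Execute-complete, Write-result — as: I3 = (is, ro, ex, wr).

I3 = (12, 13, 15, 16)

1) issue 1, read 2, done 9, write 10
2) issue 11, read 12, done 19, write 20  <struct: DivU busy until I1 writes@10>
3) issue 12, read 13, done 15, write 16
4) issue 21, read 22, done 24, write 25  <WAW R4: wait I2 write@20>
5) issue 22, read 26, done 29, write 30  <RAW R4: wait I4 write@25>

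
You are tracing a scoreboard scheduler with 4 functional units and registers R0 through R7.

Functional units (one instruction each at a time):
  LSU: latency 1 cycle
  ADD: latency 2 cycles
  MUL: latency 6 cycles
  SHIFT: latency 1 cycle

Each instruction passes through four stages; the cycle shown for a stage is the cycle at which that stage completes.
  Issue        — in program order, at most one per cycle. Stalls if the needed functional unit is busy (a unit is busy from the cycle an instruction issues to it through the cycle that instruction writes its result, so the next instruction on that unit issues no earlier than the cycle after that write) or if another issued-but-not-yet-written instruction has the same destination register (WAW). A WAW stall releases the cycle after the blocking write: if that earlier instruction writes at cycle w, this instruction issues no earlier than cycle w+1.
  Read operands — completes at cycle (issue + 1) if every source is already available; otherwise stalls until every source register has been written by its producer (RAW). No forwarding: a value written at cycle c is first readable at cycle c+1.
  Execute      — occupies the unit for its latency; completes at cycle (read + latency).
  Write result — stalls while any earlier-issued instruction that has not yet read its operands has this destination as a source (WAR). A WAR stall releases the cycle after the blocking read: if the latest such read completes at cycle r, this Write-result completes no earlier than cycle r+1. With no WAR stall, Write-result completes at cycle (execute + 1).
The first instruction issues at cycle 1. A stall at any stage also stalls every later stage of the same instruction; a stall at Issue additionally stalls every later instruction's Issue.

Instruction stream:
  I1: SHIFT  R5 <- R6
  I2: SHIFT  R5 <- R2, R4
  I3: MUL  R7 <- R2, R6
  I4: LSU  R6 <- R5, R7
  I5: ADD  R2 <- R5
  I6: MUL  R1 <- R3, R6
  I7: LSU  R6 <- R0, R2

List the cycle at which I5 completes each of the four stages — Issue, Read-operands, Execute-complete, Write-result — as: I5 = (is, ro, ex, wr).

[1] issue I1 (SHIFT)
[2] I1 read-ops
[3] I1 finished on SHIFT
[4] I1→R5
[5] issue I2 (SHIFT)
[6] I2 read-ops; issue I3 (MUL)
[7] I2 finished on SHIFT; I3 read-ops; issue I4 (LSU)
[8] I2→R5; issue I5 (ADD)
[9] I5 read-ops
[11] I5 finished on ADD
[12] I5→R2
[13] I3 finished on MUL
[14] I3→R7
[15] I4 read-ops; issue I6 (MUL)
[16] I4 finished on LSU
[17] I4→R6
[18] I6 read-ops; issue I7 (LSU)
[19] I7 read-ops
[20] I7 finished on LSU
[21] I7→R6
[24] I6 finished on MUL
[25] I6→R1

I5 = (8, 9, 11, 12)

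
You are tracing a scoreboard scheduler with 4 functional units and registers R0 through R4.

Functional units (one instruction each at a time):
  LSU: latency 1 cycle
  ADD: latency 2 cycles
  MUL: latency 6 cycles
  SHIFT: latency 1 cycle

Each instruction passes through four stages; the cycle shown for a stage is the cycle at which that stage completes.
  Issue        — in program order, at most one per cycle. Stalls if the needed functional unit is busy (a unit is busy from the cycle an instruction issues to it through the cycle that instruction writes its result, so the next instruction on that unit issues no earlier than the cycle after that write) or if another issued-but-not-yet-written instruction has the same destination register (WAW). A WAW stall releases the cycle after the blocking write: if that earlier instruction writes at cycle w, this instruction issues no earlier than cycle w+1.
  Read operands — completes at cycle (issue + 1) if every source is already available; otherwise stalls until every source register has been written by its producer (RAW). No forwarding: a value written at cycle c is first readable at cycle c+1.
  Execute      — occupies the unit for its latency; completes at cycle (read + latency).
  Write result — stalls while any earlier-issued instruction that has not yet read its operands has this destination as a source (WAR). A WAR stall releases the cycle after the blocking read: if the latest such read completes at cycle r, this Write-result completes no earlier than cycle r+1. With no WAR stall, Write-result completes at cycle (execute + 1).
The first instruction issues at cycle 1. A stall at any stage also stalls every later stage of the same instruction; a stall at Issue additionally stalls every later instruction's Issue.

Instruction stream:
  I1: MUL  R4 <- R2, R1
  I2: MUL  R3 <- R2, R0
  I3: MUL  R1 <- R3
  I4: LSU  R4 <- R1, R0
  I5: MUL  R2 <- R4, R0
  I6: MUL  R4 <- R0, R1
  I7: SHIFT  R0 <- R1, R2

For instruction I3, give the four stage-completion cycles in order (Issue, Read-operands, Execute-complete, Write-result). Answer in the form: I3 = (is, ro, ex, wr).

I3 = (19, 20, 26, 27)

  I1 | 1 | 2 | 8 | 9
  I2 | 10 | 11 | 17 | 18   struct: MUL busy until I1 writes@9
  I3 | 19 | 20 | 26 | 27   struct: MUL busy until I2 writes@18
  I4 | 20 | 28 | 29 | 30   RAW R1: wait I3 write@27
  I5 | 28 | 31 | 37 | 38   struct: MUL busy until I3 writes@27 · RAW R4: wait I4 write@30
  I6 | 39 | 40 | 46 | 47   struct: MUL busy until I5 writes@38
  I7 | 40 | 41 | 42 | 43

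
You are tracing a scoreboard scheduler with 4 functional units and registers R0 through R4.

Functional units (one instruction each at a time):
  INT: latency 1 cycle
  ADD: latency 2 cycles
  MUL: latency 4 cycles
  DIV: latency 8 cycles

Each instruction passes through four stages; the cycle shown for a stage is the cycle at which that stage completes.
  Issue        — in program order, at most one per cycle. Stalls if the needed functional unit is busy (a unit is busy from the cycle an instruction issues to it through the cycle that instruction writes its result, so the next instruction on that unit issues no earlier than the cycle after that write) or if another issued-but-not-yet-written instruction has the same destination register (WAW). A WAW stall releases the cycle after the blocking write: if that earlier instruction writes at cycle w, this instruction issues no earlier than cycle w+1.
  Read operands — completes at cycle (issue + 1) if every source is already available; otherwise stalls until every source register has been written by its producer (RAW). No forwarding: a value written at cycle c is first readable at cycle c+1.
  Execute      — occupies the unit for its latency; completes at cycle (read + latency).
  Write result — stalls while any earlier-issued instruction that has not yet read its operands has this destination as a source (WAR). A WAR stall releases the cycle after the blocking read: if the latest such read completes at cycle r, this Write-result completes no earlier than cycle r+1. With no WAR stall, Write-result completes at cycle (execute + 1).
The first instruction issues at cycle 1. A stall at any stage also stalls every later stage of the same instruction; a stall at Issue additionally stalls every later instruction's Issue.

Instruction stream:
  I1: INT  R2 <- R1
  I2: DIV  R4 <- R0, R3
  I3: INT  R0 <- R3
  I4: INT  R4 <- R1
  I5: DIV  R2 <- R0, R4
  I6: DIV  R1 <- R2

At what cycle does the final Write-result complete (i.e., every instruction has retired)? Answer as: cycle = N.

1) issue 1, read 2, done 3, write 4
2) issue 2, read 3, done 11, write 12
3) issue 5, read 6, done 7, write 8  <struct: INT busy until I1 writes@4>
4) issue 13, read 14, done 15, write 16  <WAW R4: wait I2 write@12>
5) issue 14, read 17, done 25, write 26  <RAW R4: wait I4 write@16>
6) issue 27, read 28, done 36, write 37  <struct: DIV busy until I5 writes@26>

cycle = 37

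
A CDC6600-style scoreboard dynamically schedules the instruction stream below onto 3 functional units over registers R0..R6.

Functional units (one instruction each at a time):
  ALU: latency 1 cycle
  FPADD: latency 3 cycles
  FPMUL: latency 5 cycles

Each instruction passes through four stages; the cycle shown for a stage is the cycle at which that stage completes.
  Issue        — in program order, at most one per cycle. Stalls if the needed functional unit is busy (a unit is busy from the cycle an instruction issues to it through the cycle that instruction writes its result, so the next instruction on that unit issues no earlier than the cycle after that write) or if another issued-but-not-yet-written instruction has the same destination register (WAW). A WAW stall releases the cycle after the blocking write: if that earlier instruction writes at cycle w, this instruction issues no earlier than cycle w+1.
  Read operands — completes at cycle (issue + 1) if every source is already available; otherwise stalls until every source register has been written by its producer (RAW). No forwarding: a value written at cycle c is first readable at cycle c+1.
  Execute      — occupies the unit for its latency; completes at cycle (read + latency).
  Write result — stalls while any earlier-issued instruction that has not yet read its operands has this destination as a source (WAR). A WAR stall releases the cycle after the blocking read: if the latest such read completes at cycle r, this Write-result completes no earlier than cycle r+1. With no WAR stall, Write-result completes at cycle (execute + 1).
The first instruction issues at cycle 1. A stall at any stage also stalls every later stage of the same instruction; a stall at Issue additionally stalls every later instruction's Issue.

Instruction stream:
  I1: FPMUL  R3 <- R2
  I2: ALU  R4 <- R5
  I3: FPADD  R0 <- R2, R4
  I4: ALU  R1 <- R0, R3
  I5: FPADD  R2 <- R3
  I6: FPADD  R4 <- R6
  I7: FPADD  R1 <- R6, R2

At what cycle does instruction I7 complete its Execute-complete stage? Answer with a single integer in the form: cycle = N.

cycle = 27

c1: I1→FPMUL
c2: I1 RO · I2→ALU
c3: I2 RO · I3→FPADD
c4: I2 EX
c5: I2 WR R4
c6: I3 RO · I4→ALU
c7: I1 EX
c8: I1 WR R3
c9: I3 EX
c10: I3 WR R0
c11: I4 RO · I5→FPADD
c12: I4 EX · I5 RO
c13: I4 WR R1
c15: I5 EX
c16: I5 WR R2
c17: I6→FPADD
c18: I6 RO
c21: I6 EX
c22: I6 WR R4
c23: I7→FPADD
c24: I7 RO
c27: I7 EX
c28: I7 WR R1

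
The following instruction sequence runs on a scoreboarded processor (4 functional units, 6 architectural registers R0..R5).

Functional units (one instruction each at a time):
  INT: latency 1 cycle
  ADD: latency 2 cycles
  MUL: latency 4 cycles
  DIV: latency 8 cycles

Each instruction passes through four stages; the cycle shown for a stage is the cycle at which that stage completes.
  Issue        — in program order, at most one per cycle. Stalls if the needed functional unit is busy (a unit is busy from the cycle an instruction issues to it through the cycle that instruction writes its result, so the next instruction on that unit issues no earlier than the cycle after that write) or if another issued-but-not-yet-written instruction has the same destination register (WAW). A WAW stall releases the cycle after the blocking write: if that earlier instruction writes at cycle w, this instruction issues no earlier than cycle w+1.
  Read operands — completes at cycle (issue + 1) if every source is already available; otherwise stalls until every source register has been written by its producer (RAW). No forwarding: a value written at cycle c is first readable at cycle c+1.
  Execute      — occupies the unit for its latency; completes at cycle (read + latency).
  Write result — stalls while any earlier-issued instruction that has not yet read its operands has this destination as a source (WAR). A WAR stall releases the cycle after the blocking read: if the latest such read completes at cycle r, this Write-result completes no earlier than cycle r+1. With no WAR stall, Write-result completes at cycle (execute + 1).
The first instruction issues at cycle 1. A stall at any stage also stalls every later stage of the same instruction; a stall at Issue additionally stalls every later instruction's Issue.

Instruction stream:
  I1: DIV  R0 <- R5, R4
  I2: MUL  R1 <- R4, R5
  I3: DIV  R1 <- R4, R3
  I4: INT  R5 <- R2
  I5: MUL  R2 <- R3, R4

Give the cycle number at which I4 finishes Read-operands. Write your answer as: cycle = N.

1) issue 1, read 2, done 10, write 11
2) issue 2, read 3, done 7, write 8
3) issue 12, read 13, done 21, write 22  <struct: DIV busy until I1 writes@11>
4) issue 13, read 14, done 15, write 16
5) issue 14, read 15, done 19, write 20

cycle = 14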